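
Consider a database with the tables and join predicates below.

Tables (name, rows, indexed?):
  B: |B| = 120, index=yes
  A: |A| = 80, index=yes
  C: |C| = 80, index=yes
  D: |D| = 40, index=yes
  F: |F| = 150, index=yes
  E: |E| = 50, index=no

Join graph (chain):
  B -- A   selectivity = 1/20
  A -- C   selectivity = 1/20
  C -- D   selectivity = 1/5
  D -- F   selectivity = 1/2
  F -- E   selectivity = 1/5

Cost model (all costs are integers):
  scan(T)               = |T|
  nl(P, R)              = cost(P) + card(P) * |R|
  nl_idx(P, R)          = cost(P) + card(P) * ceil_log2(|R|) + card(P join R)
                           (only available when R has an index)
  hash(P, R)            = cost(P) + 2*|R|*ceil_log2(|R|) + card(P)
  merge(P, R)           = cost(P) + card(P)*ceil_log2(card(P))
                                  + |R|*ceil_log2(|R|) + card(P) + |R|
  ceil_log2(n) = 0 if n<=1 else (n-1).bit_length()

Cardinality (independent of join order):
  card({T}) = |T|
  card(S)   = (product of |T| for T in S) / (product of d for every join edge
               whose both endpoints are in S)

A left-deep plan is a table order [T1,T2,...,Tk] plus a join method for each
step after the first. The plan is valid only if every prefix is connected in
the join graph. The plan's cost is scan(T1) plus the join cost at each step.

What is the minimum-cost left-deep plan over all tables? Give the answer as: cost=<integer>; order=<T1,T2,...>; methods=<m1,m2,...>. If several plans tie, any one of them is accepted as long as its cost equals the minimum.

Selinger DP (subsets sized 1..n):
  {B}: scan cost=120, card=120
  {A}: scan cost=80, card=80
  {C}: scan cost=80, card=80
  {D}: scan cost=40, card=40
  {F}: scan cost=150, card=150
  {E}: scan cost=50, card=50
  {AB}: card=480; try (B,nl_idx)→1120, (A,hash)→1360, (A,nl_idx)→1440, (B,merge)→1680, (A,merge)→1720, (B,hash)→1840 …(+2); best=1120 via (B,nl_idx)
  {AC}: card=320; try (C,nl_idx)→960, (A,nl_idx)→960, (C,hash)→1280, (A,hash)→1280, (C,merge)→1360, (A,merge)→1360 …(+2); best=960 via (C,nl_idx)
  {CD}: card=640; try (D,hash)→640, (C,merge)→960, (C,nl_idx)→960, (D,merge)→1000, (D,nl_idx)→1200, (C,hash)→1200 …(+2); best=640 via (D,hash)
  {DF}: card=3000; try (D,hash)→780, (F,merge)→1670, (D,merge)→1780, (F,hash)→2480, (F,nl_idx)→3360, (D,nl_idx)→4050 …(+2); best=780 via (D,hash)
  {EF}: card=1500; try (E,hash)→900, (F,merge)→1750, (E,merge)→1850, (F,nl_idx)→1950, (F,hash)→2500, (F,nl)→7550 …(+1); best=900 via (E,hash)
  {ABC}: card=1920; try (C,hash)→2720, (B,hash)→2960, (B,merge)→5120, (B,nl_idx)→5120, (C,nl_idx)→6400, (C,merge)→6560 …(+2); best=2720 via (C,hash)
  {ACD}: card=2560; try (D,hash)→1760, (A,hash)→2400, (D,merge)→4440, (D,nl_idx)→5440, (A,nl_idx)→7680, (A,merge)→8320 …(+2); best=1760 via (D,hash)
  {CDF}: card=48000; try (F,hash)→3680, (C,hash)→4900, (F,merge)→9030, (C,merge)→40420, (F,nl_idx)→53760, (C,nl_idx)→69780 …(+2); best=3680 via (F,hash)
  {DEF}: card=30000; try (D,hash)→2880, (E,hash)→4380, (D,merge)→19180, (D,nl_idx)→39900, (E,merge)→40130, (D,nl)→60900 …(+1); best=2880 via (D,hash)
  {ABCD}: card=15360; try (D,hash)→5120, (B,hash)→6000, (D,merge)→26040, (D,nl_idx)→29600, (B,nl_idx)→35040, (B,merge)→36000 …(+2); best=5120 via (D,hash)
  {ACDF}: card=192000; try (F,hash)→6720, (F,merge)→36390, (A,hash)→52800, (F,nl_idx)→214240, (F,nl)→385760, (A,nl_idx)→531680 …(+2); best=6720 via (F,hash)
  {CDEF}: card=480000; try (C,hash)→34000, (E,hash)→52280, (C,merge)→483520, (C,nl_idx)→692880, (E,merge)→820030, (C,nl)→2402880 …(+1); best=34000 via (C,hash)
  {ABCDF}: card=1152000; try (F,hash)→22880, (B,hash)→200400, (F,merge)→236870, (F,nl_idx)→1280000, (F,nl)→2309120, (B,nl_idx)→2502720 …(+2); best=22880 via (F,hash)
  {ACDEF}: card=1920000; try (E,hash)→199320, (A,hash)→515120, (E,merge)→3655070, (A,nl_idx)→5314000, (E,nl)→9606720, (A,merge)→9634640 …(+1); best=199320 via (E,hash)
  {ABCDEF}: card=11520000; try (E,hash)→1175480, (B,hash)→2121000, (B,nl_idx)→25159320, (E,merge)→25367230, (B,merge)→42440280, (E,nl)→57622880 …(+1); best=1175480 via (E,hash)

cost=1175480; order=A,B,C,D,F,E; methods=nl_idx,hash,hash,hash,hash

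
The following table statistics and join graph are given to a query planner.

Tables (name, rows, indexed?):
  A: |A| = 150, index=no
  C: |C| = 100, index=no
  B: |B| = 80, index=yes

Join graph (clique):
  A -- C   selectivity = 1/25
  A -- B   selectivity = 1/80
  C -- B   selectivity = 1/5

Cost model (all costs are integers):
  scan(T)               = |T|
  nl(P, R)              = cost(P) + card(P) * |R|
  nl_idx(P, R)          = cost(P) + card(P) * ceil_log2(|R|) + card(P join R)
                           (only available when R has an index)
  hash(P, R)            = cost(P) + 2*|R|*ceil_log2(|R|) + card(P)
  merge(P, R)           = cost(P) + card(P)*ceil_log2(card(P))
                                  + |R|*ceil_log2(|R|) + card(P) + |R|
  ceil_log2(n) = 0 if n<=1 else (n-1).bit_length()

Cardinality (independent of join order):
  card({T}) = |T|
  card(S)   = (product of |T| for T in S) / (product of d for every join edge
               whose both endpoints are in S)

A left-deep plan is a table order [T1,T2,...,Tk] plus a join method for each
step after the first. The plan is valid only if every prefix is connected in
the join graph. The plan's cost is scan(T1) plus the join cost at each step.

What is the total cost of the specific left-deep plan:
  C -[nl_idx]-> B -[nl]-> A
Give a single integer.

step 1: scan C: cost=100, card=100
step 2: join B via nl_idx
    card(P join B) = 100*80/(5) = 1600
    cost = 100 + 100*7 + 1600 = 2400
step 3: join A via nl
    card(P join A) = 1600*150/(25*80) = 120
    cost = 2400 + 1600*150 = 242400

242400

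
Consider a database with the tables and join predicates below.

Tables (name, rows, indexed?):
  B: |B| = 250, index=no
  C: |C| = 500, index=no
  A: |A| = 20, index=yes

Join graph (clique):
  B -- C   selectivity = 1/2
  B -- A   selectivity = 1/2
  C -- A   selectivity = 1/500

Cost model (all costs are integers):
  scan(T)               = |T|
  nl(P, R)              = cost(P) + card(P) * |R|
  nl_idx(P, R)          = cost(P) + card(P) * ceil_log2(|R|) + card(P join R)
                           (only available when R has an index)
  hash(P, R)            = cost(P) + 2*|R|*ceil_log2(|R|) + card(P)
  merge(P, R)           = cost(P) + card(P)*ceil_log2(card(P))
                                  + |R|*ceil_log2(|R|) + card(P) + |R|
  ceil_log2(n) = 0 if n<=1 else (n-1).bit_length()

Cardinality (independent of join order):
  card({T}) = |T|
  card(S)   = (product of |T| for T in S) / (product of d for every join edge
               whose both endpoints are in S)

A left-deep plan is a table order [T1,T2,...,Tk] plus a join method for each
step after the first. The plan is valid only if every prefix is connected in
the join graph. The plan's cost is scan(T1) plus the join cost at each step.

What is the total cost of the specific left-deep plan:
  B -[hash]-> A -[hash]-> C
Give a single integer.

12200

step 1: scan B: cost=250, card=250
step 2: join A via hash
    card(P join A) = 250*20/(2) = 2500
    cost = 250 + 2*20*5 + 250 = 700
step 3: join C via hash
    card(P join C) = 2500*500/(2*500) = 1250
    cost = 700 + 2*500*9 + 2500 = 12200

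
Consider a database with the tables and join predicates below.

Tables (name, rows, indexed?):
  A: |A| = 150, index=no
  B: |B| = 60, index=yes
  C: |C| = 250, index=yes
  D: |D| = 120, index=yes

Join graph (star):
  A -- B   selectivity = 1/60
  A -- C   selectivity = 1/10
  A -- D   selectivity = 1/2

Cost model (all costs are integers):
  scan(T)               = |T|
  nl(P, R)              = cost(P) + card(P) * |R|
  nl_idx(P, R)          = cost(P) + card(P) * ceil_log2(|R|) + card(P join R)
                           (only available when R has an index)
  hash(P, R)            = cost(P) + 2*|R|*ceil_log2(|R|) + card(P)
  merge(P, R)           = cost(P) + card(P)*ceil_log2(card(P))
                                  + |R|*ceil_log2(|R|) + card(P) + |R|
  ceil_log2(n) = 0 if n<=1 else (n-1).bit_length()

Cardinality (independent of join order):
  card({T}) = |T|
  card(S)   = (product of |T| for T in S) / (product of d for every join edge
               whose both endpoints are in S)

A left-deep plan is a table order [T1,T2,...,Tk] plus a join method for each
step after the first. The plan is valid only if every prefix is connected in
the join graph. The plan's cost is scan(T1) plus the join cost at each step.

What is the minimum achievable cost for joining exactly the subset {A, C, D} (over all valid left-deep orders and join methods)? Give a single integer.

8330

Selinger DP over subsets of {A,C,D}:
  {A}: scan cost=150, card=150
  {C}: scan cost=250, card=250
  {D}: scan cost=120, card=120
  {AC}: card=3750; try (A,hash)→2900, (C,merge)→3750, (A,merge)→3850, (C,hash)→4300, (C,nl_idx)→5100, (C,nl)→37650 …(+1); best=2900 via (A,hash)
  {AD}: card=9000; try (D,hash)→1980, (A,merge)→2430, (D,merge)→2460, (A,hash)→2640, (D,nl_idx)→10200, (A,nl)→18120 …(+1); best=1980 via (D,hash)
  {ACD}: card=225000; try (D,hash)→8330, (C,hash)→14980, (D,merge)→52610, (C,merge)→139230, (D,nl_idx)→254150, (C,nl_idx)→298980 …(+2); best=8330 via (D,hash)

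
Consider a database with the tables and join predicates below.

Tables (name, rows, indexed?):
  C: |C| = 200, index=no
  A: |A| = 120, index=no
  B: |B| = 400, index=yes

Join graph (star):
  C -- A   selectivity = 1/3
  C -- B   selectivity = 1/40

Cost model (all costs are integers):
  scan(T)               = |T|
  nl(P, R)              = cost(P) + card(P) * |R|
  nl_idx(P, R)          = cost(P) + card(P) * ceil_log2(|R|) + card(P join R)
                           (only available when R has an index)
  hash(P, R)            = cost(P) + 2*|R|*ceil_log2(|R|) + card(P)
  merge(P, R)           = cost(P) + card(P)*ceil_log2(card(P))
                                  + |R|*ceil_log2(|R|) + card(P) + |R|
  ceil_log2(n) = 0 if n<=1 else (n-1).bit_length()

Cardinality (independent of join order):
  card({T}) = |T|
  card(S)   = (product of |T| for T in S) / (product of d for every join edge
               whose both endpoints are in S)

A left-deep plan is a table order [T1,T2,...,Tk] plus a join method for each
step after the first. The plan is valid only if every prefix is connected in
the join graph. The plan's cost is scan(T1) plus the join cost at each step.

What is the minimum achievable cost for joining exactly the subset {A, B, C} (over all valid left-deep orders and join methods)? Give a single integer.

7680

Selinger DP over subsets of {A,B,C}:
  {C}: scan cost=200, card=200
  {A}: scan cost=120, card=120
  {B}: scan cost=400, card=400
  {AC}: card=8000; try (A,hash)→2080, (C,merge)→2880, (A,merge)→2960, (C,hash)→3440, (C,nl)→24120, (A,nl)→24200; best=2080 via (A,hash)
  {BC}: card=2000; try (C,hash)→4000, (B,nl_idx)→4000, (B,merge)→6000, (C,merge)→6200, (B,hash)→7600, (B,nl)→80200 …(+1); best=4000 via (C,hash)
  {ABC}: card=80000; try (A,hash)→7680, (B,hash)→17280, (A,merge)→28960, (B,merge)→118080, (B,nl_idx)→154080, (A,nl)→244000 …(+1); best=7680 via (A,hash)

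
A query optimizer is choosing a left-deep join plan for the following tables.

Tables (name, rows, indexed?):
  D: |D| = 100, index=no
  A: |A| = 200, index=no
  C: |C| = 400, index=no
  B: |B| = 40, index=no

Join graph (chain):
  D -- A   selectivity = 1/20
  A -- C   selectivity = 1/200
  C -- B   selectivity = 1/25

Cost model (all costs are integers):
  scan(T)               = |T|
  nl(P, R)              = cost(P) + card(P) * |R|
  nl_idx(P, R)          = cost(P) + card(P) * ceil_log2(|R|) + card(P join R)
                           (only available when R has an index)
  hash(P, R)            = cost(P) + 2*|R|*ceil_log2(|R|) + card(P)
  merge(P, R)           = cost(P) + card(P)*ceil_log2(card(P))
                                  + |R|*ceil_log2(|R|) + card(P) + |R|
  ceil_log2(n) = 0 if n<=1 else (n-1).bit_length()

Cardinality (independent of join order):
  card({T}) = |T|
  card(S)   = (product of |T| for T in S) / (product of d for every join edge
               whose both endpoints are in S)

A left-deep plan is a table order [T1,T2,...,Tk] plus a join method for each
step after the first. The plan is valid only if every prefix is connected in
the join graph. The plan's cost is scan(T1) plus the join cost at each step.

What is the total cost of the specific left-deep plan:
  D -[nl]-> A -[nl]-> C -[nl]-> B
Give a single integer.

500100

step 1: scan D: cost=100, card=100
step 2: join A via nl
    card(P join A) = 100*200/(20) = 1000
    cost = 100 + 100*200 = 20100
step 3: join C via nl
    card(P join C) = 1000*400/(200) = 2000
    cost = 20100 + 1000*400 = 420100
step 4: join B via nl
    card(P join B) = 2000*40/(25) = 3200
    cost = 420100 + 2000*40 = 500100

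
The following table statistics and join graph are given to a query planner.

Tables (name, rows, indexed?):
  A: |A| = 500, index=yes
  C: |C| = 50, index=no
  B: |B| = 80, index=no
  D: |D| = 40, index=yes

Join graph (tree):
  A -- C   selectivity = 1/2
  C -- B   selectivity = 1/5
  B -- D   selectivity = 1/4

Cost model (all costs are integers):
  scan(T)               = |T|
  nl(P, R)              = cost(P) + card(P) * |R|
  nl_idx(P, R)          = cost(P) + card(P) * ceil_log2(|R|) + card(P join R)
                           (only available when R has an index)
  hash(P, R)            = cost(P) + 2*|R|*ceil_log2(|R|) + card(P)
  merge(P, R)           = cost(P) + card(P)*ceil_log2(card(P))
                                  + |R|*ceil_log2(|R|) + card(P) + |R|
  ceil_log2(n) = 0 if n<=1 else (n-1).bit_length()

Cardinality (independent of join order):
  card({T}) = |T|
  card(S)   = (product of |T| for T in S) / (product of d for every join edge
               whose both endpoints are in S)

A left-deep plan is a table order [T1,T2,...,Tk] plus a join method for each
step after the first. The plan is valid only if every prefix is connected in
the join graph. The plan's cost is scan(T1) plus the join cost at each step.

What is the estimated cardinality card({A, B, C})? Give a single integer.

200000

Tables in S: A(500), B(80), C(50)
Edges inside S: A-C(d=2), C-B(d=5)
numerator = 500 * 80 * 50 = 2000000
denominator = 2 * 5 = 10
card(S) = 2000000 / 10 = 200000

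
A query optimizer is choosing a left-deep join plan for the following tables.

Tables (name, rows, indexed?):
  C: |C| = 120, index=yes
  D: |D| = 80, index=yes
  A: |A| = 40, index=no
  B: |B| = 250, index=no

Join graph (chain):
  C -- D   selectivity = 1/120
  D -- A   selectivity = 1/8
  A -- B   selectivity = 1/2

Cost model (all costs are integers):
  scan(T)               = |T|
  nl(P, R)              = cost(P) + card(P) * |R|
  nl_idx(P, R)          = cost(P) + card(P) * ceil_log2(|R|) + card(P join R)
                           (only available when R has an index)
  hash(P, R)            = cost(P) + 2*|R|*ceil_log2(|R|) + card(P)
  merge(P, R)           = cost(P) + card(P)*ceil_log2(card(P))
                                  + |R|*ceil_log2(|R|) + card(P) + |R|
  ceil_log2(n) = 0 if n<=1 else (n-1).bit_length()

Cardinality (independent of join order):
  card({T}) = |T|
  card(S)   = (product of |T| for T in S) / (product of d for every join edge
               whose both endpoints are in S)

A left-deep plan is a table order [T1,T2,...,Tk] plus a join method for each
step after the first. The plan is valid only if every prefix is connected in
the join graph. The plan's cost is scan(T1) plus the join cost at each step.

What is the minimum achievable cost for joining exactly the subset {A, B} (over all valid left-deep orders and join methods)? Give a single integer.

Selinger DP over subsets of {A,B}:
  {A}: scan cost=40, card=40
  {B}: scan cost=250, card=250
  {AB}: card=5000; try (A,hash)→980, (B,merge)→2570, (A,merge)→2780, (B,hash)→4080, (B,nl)→10040, (A,nl)→10250; best=980 via (A,hash)

980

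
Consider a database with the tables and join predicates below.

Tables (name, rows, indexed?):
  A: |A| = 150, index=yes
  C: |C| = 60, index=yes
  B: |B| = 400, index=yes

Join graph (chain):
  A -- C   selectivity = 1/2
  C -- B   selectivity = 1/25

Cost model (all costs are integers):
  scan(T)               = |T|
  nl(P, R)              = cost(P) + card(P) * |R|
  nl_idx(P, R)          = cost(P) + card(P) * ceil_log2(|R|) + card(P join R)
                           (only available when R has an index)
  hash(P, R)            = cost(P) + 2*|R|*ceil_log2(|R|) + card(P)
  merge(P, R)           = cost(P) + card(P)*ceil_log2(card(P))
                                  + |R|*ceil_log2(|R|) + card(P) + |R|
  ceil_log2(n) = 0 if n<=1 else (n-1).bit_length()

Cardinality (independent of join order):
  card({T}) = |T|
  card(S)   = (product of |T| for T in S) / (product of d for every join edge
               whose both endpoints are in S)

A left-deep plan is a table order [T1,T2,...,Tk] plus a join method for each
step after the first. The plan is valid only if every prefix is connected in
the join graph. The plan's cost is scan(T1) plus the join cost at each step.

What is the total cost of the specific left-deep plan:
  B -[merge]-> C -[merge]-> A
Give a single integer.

step 1: scan B: cost=400, card=400
step 2: join C via merge
    card(P join C) = 400*60/(25) = 960
    cost = 400 + 400*9 + 60*6 + 400 + 60 = 4820
step 3: join A via merge
    card(P join A) = 960*150/(2) = 72000
    cost = 4820 + 960*10 + 150*8 + 960 + 150 = 16730

16730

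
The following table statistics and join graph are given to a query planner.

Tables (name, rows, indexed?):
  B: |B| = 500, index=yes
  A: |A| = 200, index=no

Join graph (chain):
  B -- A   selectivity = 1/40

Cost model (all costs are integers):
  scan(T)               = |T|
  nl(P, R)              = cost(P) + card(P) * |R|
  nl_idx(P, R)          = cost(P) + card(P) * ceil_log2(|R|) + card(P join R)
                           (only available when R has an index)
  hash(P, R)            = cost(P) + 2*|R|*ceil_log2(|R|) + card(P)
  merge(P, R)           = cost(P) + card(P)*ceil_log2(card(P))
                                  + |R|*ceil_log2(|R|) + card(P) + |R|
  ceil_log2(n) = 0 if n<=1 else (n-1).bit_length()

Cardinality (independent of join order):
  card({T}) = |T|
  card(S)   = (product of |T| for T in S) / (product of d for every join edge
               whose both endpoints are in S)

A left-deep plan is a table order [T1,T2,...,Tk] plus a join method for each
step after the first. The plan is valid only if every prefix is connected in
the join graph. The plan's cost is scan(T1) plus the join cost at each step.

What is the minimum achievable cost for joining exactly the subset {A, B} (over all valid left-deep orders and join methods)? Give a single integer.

Selinger DP over subsets of {A,B}:
  {B}: scan cost=500, card=500
  {A}: scan cost=200, card=200
  {AB}: card=2500; try (A,hash)→4200, (B,nl_idx)→4500, (B,merge)→7000, (A,merge)→7300, (B,hash)→9400, (B,nl)→100200 …(+1); best=4200 via (A,hash)

4200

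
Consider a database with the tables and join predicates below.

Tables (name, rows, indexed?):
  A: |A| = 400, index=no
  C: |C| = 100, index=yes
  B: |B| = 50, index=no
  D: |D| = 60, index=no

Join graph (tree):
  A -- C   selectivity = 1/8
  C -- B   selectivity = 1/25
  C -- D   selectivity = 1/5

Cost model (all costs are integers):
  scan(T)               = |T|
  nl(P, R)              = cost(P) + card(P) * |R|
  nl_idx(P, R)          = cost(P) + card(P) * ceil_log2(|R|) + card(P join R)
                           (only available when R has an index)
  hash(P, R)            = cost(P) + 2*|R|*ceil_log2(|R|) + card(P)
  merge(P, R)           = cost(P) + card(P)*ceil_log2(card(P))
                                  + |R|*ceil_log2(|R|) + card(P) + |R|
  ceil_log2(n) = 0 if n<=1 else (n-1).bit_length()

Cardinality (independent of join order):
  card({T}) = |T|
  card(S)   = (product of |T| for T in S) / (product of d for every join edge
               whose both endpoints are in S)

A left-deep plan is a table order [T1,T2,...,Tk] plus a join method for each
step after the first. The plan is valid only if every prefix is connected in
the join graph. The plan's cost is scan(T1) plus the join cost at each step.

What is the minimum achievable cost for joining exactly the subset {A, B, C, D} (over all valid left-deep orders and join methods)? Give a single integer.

Selinger DP over subsets of {A,B,C,D}:
  {A}: scan cost=400, card=400
  {C}: scan cost=100, card=100
  {B}: scan cost=50, card=50
  {D}: scan cost=60, card=60
  {AC}: card=5000; try (C,hash)→2200, (A,merge)→4900, (C,merge)→5200, (A,hash)→7400, (C,nl_idx)→8200, (A,nl)→40100 …(+1); best=2200 via (C,hash)
  {BC}: card=200; try (C,nl_idx)→600, (B,hash)→800, (C,merge)→1200, (B,merge)→1250, (C,hash)→1500, (C,nl)→5050 …(+1); best=600 via (C,nl_idx)
  {CD}: card=1200; try (D,hash)→920, (C,merge)→1280, (D,merge)→1320, (C,hash)→1520, (C,nl_idx)→1680, (C,nl)→6060 …(+1); best=920 via (D,hash)
  {ABC}: card=10000; try (A,merge)→6400, (B,hash)→7800, (A,hash)→8000, (B,merge)→72550, (A,nl)→80600, (B,nl)→252200; best=6400 via (A,merge)
  {ACD}: card=60000; try (D,hash)→7920, (A,hash)→9320, (A,merge)→19320, (D,merge)→72620, (D,nl)→302200, (A,nl)→480920; best=7920 via (D,hash)
  {BCD}: card=2400; try (D,hash)→1520, (B,hash)→2720, (D,merge)→2820, (D,nl)→12600, (B,merge)→15670, (B,nl)→60920; best=1520 via (D,hash)
  {ABCD}: card=120000; try (A,hash)→11120, (D,hash)→17120, (A,merge)→36720, (B,hash)→68520, (D,merge)→156820, (D,nl)→606400 …(+3); best=11120 via (A,hash)

11120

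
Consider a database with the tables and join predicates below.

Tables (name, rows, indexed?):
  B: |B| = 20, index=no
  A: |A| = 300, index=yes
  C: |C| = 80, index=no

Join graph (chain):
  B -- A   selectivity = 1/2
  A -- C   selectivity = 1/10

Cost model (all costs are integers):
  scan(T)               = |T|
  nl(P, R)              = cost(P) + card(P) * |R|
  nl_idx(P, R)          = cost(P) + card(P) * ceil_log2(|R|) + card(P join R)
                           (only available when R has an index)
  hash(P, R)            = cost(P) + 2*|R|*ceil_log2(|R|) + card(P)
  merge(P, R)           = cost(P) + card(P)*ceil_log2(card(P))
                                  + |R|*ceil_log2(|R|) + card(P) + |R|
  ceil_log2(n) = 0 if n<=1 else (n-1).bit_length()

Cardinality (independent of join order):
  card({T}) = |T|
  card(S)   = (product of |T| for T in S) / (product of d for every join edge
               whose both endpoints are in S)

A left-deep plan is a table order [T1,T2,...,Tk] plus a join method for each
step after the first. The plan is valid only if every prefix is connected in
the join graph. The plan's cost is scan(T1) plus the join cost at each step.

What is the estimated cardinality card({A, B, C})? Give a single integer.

24000

Tables in S: A(300), B(20), C(80)
Edges inside S: B-A(d=2), A-C(d=10)
numerator = 300 * 20 * 80 = 480000
denominator = 2 * 10 = 20
card(S) = 480000 / 20 = 24000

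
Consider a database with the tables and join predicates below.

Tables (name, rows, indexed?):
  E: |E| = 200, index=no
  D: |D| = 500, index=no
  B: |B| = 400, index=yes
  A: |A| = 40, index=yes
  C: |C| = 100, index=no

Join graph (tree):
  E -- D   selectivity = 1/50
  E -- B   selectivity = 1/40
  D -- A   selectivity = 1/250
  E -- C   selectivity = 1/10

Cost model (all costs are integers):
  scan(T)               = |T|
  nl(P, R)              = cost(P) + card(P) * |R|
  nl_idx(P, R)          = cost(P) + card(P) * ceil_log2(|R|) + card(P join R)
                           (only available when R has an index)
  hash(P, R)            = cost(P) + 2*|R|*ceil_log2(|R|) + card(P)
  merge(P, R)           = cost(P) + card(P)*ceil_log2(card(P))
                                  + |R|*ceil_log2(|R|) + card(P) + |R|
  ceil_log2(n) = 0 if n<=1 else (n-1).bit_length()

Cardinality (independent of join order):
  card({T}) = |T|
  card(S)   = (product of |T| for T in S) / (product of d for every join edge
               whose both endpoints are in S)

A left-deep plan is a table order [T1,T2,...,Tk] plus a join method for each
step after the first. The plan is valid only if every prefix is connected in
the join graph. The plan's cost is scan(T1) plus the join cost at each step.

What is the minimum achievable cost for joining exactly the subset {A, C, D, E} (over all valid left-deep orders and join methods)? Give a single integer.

5640

Selinger DP over subsets of {A,C,D,E}:
  {E}: scan cost=200, card=200
  {D}: scan cost=500, card=500
  {A}: scan cost=40, card=40
  {C}: scan cost=100, card=100
  {DE}: card=2000; try (E,hash)→4200, (D,merge)→7000, (E,merge)→7300, (D,hash)→9400, (D,nl)→100200, (E,nl)→100500; best=4200 via (E,hash)
  {CE}: card=2000; try (C,hash)→1800, (E,merge)→2700, (C,merge)→2800, (E,hash)→3400, (E,nl)→20100, (C,nl)→20200; best=1800 via (C,hash)
  {AD}: card=80; try (A,hash)→1480, (A,nl_idx)→3580, (D,merge)→5320, (A,merge)→5780, (D,hash)→9080, (D,nl)→20040 …(+1); best=1480 via (A,hash)
  {ADE}: card=320; try (E,merge)→3920, (E,hash)→4760, (A,hash)→6680, (A,nl_idx)→16520, (E,nl)→17480, (A,merge)→28480 …(+1); best=3920 via (E,merge)
  {CDE}: card=20000; try (C,hash)→7600, (D,hash)→12800, (C,merge)→29000, (D,merge)→30800, (C,nl)→204200, (D,nl)→1001800; best=7600 via (C,hash)
  {ACDE}: card=3200; try (C,hash)→5640, (C,merge)→7920, (A,hash)→28080, (C,nl)→35920, (A,nl_idx)→130800, (A,merge)→327880 …(+1); best=5640 via (C,hash)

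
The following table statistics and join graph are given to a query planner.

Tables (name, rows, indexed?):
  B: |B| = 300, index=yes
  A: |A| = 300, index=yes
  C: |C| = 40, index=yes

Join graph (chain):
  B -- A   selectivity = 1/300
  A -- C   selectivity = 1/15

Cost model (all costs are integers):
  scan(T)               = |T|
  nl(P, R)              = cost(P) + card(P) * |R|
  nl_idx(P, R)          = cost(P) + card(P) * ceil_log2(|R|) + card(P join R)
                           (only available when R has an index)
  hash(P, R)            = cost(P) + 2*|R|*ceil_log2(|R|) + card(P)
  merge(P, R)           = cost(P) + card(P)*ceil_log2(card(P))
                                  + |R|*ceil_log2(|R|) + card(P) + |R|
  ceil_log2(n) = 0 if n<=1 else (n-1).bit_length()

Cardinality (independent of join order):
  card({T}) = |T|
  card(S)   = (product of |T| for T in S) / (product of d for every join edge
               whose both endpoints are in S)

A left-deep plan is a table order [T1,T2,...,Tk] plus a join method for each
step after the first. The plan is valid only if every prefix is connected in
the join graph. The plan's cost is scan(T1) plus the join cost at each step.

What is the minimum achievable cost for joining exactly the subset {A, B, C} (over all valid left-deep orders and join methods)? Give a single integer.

Selinger DP over subsets of {A,B,C}:
  {B}: scan cost=300, card=300
  {A}: scan cost=300, card=300
  {C}: scan cost=40, card=40
  {AB}: card=300; try (B,nl_idx)→3300, (A,nl_idx)→3300, (B,hash)→6000, (A,hash)→6000, (B,merge)→6300, (A,merge)→6300 …(+2); best=3300 via (B,nl_idx)
  {AC}: card=800; try (C,hash)→1080, (A,nl_idx)→1200, (C,nl_idx)→2900, (A,merge)→3320, (C,merge)→3580, (A,hash)→5480 …(+2); best=1080 via (C,hash)
  {ABC}: card=800; try (C,hash)→4080, (C,nl_idx)→5900, (C,merge)→6580, (B,hash)→7280, (B,nl_idx)→9080, (B,merge)→12880 …(+2); best=4080 via (C,hash)

4080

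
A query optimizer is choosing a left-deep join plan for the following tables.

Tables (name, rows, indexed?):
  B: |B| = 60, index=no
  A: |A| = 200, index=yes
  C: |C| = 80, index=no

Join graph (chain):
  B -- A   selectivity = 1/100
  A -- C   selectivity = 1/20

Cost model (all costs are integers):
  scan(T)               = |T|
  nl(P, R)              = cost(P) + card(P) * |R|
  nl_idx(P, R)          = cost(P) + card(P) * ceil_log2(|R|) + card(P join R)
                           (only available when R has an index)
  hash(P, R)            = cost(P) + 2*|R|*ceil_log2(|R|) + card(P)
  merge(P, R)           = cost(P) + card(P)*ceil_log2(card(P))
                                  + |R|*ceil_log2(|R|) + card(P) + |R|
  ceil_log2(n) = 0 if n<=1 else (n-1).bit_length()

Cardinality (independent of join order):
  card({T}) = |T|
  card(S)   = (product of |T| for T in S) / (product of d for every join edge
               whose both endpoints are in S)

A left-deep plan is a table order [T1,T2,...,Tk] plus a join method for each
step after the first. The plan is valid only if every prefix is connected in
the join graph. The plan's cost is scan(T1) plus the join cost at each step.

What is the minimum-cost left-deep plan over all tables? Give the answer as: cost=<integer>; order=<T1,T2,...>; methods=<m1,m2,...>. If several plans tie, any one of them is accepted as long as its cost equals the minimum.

cost=1900; order=B,A,C; methods=nl_idx,hash

Selinger DP (subsets sized 1..n):
  {B}: scan cost=60, card=60
  {A}: scan cost=200, card=200
  {C}: scan cost=80, card=80
  {AB}: card=120; try (A,nl_idx)→660, (B,hash)→1120, (A,merge)→2280, (B,merge)→2420, (A,hash)→3320, (A,nl)→12060 …(+1); best=660 via (A,nl_idx)
  {AC}: card=800; try (C,hash)→1520, (A,nl_idx)→1520, (A,merge)→2520, (C,merge)→2640, (A,hash)→3360, (A,nl)→16080 …(+1); best=1520 via (C,hash)
  {ABC}: card=480; try (C,hash)→1900, (C,merge)→2260, (B,hash)→3040, (C,nl)→10260, (B,merge)→10740, (B,nl)→49520; best=1900 via (C,hash)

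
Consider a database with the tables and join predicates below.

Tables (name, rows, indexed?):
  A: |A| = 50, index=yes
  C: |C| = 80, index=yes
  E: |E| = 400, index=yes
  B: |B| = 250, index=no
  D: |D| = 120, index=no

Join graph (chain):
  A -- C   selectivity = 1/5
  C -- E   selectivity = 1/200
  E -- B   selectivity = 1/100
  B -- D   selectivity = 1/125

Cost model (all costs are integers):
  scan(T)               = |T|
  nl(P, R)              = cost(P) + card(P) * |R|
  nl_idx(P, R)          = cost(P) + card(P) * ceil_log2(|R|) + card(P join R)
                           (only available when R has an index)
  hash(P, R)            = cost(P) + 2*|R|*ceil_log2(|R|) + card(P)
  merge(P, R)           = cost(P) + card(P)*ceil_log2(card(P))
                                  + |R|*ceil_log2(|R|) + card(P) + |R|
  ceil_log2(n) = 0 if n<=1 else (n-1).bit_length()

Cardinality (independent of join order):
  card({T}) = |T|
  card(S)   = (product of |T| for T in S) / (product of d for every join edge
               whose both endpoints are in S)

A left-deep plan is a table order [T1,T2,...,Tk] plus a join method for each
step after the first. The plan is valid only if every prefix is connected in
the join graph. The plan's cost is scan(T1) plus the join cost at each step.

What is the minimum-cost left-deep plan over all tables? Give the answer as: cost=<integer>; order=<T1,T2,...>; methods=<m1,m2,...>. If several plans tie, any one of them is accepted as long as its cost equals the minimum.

cost=7714; order=C,E,B,D,A; methods=nl_idx,merge,hash,hash

Selinger DP (subsets sized 1..n):
  {A}: scan cost=50, card=50
  {C}: scan cost=80, card=80
  {E}: scan cost=400, card=400
  {B}: scan cost=250, card=250
  {D}: scan cost=120, card=120
  {AC}: card=800; try (A,hash)→760, (C,merge)→1040, (A,merge)→1070, (C,nl_idx)→1200, (C,hash)→1220, (A,nl_idx)→1360 …(+2); best=760 via (A,hash)
  {CE}: card=160; try (E,nl_idx)→960, (C,hash)→1920, (C,nl_idx)→3360, (E,merge)→4720, (C,merge)→5040, (E,hash)→7360 …(+2); best=960 via (E,nl_idx)
  {BE}: card=1000; try (E,nl_idx)→3500, (B,hash)→4800, (E,merge)→6500, (B,merge)→6650, (E,hash)→7700, (E,nl)→100250 …(+1); best=3500 via (E,nl_idx)
  {BD}: card=240; try (D,hash)→2180, (B,merge)→3330, (D,merge)→3460, (B,hash)→4240, (B,nl)→30120, (D,nl)→30250; best=2180 via (D,hash)
  {ACE}: card=1600; try (A,hash)→1720, (A,merge)→2750, (A,nl_idx)→3520, (E,hash)→8760, (A,nl)→8960, (E,nl_idx)→9560 …(+2); best=1720 via (A,hash)
  {BCE}: card=400; try (B,merge)→4650, (B,hash)→5120, (C,hash)→5620, (C,nl_idx)→10900, (C,merge)→15140, (B,nl)→40960 …(+1); best=4650 via (B,merge)
  {BDE}: card=960; try (E,nl_idx)→5300, (D,hash)→6180, (E,merge)→8340, (E,hash)→9620, (D,merge)→15460, (E,nl)→98180 …(+1); best=5300 via (E,nl_idx)
  {ABCE}: card=4000; try (A,hash)→5650, (B,hash)→7320, (A,merge)→9000, (A,nl_idx)→11050, (B,merge)→23170, (A,nl)→24650 …(+1); best=5650 via (A,hash)
  {BCDE}: card=384; try (D,hash)→6730, (C,hash)→7380, (D,merge)→9610, (C,nl_idx)→12404, (C,merge)→16500, (D,nl)→52650 …(+1); best=6730 via (D,hash)
  {ABCDE}: card=3840; try (A,hash)→7714, (A,merge)→10920, (D,hash)→11330, (A,nl_idx)→12874, (A,nl)→25930, (D,merge)→58610 …(+1); best=7714 via (A,hash)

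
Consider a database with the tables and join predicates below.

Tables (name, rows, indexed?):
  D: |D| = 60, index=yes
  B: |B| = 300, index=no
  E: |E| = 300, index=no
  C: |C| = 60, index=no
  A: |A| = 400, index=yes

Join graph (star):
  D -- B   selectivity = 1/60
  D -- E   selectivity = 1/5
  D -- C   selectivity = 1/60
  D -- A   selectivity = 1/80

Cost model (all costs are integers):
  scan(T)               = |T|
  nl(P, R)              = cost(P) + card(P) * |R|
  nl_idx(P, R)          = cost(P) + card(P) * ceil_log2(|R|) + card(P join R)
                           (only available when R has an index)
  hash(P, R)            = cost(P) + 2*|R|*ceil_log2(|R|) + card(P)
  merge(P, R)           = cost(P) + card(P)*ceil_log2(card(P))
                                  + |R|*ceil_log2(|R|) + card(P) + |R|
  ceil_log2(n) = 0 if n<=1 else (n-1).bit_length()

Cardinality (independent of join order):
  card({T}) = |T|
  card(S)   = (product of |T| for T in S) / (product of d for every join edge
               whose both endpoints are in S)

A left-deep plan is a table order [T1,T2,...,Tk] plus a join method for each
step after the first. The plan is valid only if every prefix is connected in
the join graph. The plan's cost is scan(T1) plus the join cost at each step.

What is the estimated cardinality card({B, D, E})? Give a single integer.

18000

Tables in S: B(300), D(60), E(300)
Edges inside S: D-B(d=60), D-E(d=5)
numerator = 300 * 60 * 300 = 5400000
denominator = 60 * 5 = 300
card(S) = 5400000 / 300 = 18000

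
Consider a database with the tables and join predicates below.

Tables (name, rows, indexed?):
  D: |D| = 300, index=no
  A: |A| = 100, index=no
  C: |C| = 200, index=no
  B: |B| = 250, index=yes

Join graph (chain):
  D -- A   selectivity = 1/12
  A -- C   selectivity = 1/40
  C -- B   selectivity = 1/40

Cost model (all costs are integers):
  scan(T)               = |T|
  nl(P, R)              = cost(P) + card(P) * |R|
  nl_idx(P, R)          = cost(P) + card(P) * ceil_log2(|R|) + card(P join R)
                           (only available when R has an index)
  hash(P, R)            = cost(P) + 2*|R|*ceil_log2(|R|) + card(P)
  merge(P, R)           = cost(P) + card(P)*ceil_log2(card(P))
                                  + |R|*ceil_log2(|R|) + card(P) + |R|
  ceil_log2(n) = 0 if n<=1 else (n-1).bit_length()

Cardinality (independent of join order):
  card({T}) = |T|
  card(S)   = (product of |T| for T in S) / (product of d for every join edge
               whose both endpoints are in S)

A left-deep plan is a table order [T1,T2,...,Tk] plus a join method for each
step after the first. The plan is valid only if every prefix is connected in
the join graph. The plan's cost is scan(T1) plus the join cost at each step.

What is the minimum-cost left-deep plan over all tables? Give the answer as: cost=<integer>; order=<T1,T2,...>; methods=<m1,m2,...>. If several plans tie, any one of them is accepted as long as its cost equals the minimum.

cost=14225; order=C,B,A,D; methods=nl_idx,hash,hash

Selinger DP (subsets sized 1..n):
  {D}: scan cost=300, card=300
  {A}: scan cost=100, card=100
  {C}: scan cost=200, card=200
  {B}: scan cost=250, card=250
  {AD}: card=2500; try (A,hash)→2000, (D,merge)→3900, (A,merge)→4100, (D,hash)→5600, (D,nl)→30100, (A,nl)→30300; best=2000 via (A,hash)
  {AC}: card=500; try (A,hash)→1800, (C,merge)→2700, (A,merge)→2800, (C,hash)→3400, (C,nl)→20100, (A,nl)→20200; best=1800 via (A,hash)
  {BC}: card=1250; try (B,nl_idx)→3050, (C,hash)→3700, (B,merge)→4250, (C,merge)→4300, (B,hash)→4400, (B,nl)→50200 …(+1); best=3050 via (B,nl_idx)
  {ACD}: card=12500; try (D,hash)→7700, (C,hash)→7700, (D,merge)→9800, (C,merge)→36300, (D,nl)→151800, (C,nl)→502000; best=7700 via (D,hash)
  {ABC}: card=3125; try (A,hash)→5700, (B,hash)→6300, (B,nl_idx)→8925, (B,merge)→9050, (A,merge)→18850, (B,nl)→126800 …(+1); best=5700 via (A,hash)
  {ABCD}: card=78125; try (D,hash)→14225, (B,hash)→24200, (D,merge)→49325, (B,nl_idx)→185825, (B,merge)→197450, (D,nl)→943200 …(+1); best=14225 via (D,hash)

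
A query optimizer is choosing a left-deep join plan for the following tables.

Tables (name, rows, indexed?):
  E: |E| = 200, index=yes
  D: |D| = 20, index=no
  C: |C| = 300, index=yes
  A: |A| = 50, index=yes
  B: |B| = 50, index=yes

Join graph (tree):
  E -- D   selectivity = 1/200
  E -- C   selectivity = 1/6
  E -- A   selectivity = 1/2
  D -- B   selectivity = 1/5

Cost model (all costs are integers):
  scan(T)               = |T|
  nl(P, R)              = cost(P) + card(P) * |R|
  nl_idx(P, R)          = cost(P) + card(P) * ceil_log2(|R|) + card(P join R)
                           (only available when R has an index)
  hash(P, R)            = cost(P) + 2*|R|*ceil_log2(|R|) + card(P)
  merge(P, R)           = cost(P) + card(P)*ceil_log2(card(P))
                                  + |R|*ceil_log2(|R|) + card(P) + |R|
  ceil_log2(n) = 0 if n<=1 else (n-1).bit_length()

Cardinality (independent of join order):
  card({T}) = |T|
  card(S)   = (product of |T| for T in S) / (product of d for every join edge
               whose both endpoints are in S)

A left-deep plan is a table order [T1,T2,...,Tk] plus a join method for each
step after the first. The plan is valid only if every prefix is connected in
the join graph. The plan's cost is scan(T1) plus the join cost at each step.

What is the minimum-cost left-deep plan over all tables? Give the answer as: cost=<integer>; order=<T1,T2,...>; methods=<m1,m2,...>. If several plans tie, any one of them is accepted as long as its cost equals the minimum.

Selinger DP (subsets sized 1..n):
  {E}: scan cost=200, card=200
  {D}: scan cost=20, card=20
  {C}: scan cost=300, card=300
  {A}: scan cost=50, card=50
  {B}: scan cost=50, card=50
  {DE}: card=20; try (E,nl_idx)→200, (D,hash)→600, (E,merge)→1940, (D,merge)→2120, (E,hash)→3240, (E,nl)→4020 …(+1); best=200 via (E,nl_idx)
  {CE}: card=10000; try (E,hash)→3800, (C,merge)→5000, (E,merge)→5100, (C,hash)→5800, (C,nl_idx)→12000, (E,nl_idx)→12700 …(+2); best=3800 via (E,hash)
  {AE}: card=5000; try (A,hash)→1000, (E,merge)→2200, (A,merge)→2350, (E,hash)→3300, (E,nl_idx)→5450, (A,nl_idx)→6400 …(+2); best=1000 via (A,hash)
  {BD}: card=200; try (D,hash)→300, (B,nl_idx)→340, (B,merge)→490, (D,merge)→520, (B,hash)→640, (B,nl)→1020 …(+1); best=300 via (D,hash)
  {CDE}: card=1000; try (C,nl_idx)→1380, (C,merge)→3320, (C,hash)→5620, (C,nl)→6200, (D,hash)→14000, (D,merge)→153920 …(+1); best=1380 via (C,nl_idx)
  {ADE}: card=500; try (A,merge)→670, (A,hash)→820, (A,nl_idx)→820, (A,nl)→1200, (D,hash)→6200, (D,merge)→71120 …(+1); best=670 via (A,merge)
  {BDE}: card=200; try (B,nl_idx)→520, (B,merge)→670, (B,hash)→820, (B,nl)→1200, (E,nl_idx)→2100, (E,hash)→3700 …(+2); best=520 via (B,nl_idx)
  {ACE}: card=250000; try (C,hash)→11400, (A,hash)→14400, (C,merge)→74000, (A,merge)→154150, (C,nl_idx)→296000, (A,nl_idx)→313800 …(+2); best=11400 via (C,hash)
  {ACDE}: card=25000; try (A,hash)→2980, (C,hash)→6570, (C,merge)→8670, (A,merge)→12730, (C,nl_idx)→30170, (A,nl_idx)→32380 …(+5); best=2980 via (A,hash)
  {BCDE}: card=10000; try (B,hash)→2980, (C,merge)→5320, (C,hash)→6120, (C,nl_idx)→12320, (B,merge)→12730, (B,nl_idx)→17380 …(+2); best=2980 via (B,hash)
  {ABDE}: card=5000; try (A,hash)→1320, (B,hash)→1770, (A,merge)→2670, (B,merge)→6020, (A,nl_idx)→6720, (B,nl_idx)→8670 …(+2); best=1320 via (A,hash)
  {ABCDE}: card=250000; try (C,hash)→11720, (A,hash)→13580, (B,hash)→28580, (C,merge)→74320, (A,merge)→153330, (C,nl_idx)→296320 …(+6); best=11720 via (C,hash)

cost=11720; order=D,E,B,A,C; methods=nl_idx,nl_idx,hash,hash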